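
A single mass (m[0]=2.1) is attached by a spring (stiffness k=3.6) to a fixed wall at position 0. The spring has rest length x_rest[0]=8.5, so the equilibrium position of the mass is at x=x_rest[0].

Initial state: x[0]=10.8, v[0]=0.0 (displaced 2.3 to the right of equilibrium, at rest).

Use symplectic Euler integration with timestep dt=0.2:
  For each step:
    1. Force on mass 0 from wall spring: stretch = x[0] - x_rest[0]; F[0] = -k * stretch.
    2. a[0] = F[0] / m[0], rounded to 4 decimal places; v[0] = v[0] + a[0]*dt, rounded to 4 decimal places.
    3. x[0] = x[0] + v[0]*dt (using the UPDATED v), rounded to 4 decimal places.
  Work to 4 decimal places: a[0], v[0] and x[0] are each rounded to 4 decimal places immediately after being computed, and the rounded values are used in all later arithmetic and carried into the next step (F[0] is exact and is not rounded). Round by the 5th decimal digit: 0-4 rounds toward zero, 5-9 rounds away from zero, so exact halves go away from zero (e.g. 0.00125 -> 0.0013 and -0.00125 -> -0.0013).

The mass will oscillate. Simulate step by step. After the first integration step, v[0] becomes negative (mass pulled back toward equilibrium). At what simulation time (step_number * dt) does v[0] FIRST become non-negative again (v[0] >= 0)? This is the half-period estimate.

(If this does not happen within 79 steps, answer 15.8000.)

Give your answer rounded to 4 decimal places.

Step 0: x=[10.8000] v=[0.0000]
Step 1: x=[10.6423] v=[-0.7886]
Step 2: x=[10.3377] v=[-1.5231]
Step 3: x=[9.9071] v=[-2.1532]
Step 4: x=[9.3800] v=[-2.6356]
Step 5: x=[8.7925] v=[-2.9373]
Step 6: x=[8.1850] v=[-3.0376]
Step 7: x=[7.5991] v=[-2.9296]
Step 8: x=[7.0750] v=[-2.6207]
Step 9: x=[6.6486] v=[-2.1321]
Step 10: x=[6.3491] v=[-1.4973]
Step 11: x=[6.1971] v=[-0.7598]
Step 12: x=[6.2031] v=[0.0298]
First v>=0 after going negative at step 12, time=2.4000

Answer: 2.4000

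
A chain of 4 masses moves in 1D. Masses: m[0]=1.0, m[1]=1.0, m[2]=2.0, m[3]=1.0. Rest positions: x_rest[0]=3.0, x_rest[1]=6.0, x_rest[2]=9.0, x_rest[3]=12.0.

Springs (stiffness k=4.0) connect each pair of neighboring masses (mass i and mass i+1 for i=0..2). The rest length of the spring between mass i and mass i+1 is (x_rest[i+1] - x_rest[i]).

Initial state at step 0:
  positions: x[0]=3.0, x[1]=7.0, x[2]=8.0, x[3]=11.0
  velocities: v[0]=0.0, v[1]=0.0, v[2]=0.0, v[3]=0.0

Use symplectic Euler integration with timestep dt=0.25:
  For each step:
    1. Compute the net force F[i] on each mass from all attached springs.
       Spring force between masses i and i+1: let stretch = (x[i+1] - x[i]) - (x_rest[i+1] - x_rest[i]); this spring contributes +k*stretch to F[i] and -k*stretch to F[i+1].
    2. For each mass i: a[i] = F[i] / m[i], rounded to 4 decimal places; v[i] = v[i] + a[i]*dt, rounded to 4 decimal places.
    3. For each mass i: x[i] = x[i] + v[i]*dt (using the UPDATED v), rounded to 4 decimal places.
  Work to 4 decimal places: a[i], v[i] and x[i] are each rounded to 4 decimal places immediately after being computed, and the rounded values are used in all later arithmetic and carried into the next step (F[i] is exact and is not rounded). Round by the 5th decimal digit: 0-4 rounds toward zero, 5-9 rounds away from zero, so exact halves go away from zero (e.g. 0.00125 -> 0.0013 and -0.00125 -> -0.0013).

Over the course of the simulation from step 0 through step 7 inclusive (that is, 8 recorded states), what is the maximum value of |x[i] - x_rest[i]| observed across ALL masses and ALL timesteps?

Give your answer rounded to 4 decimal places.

Answer: 1.8555

Derivation:
Step 0: x=[3.0000 7.0000 8.0000 11.0000] v=[0.0000 0.0000 0.0000 0.0000]
Step 1: x=[3.2500 6.2500 8.2500 11.0000] v=[1.0000 -3.0000 1.0000 0.0000]
Step 2: x=[3.5000 5.2500 8.5938 11.0625] v=[1.0000 -4.0000 1.3750 0.2500]
Step 3: x=[3.4375 4.6485 8.8282 11.2578] v=[-0.2500 -2.4062 0.9375 0.7813]
Step 4: x=[2.9278 4.7891 8.8438 11.5957] v=[-2.0390 0.5625 0.0625 1.3517]
Step 5: x=[2.1334 5.4781 8.6966 11.9957] v=[-3.1777 2.7559 -0.5889 1.5998]
Step 6: x=[1.4252 6.1355 8.5595 12.3209] v=[-2.8330 2.6297 -0.5486 1.3007]
Step 7: x=[1.1445 6.2214 8.5895 12.4557] v=[-1.1227 0.3434 0.1201 0.5393]
Max displacement = 1.8555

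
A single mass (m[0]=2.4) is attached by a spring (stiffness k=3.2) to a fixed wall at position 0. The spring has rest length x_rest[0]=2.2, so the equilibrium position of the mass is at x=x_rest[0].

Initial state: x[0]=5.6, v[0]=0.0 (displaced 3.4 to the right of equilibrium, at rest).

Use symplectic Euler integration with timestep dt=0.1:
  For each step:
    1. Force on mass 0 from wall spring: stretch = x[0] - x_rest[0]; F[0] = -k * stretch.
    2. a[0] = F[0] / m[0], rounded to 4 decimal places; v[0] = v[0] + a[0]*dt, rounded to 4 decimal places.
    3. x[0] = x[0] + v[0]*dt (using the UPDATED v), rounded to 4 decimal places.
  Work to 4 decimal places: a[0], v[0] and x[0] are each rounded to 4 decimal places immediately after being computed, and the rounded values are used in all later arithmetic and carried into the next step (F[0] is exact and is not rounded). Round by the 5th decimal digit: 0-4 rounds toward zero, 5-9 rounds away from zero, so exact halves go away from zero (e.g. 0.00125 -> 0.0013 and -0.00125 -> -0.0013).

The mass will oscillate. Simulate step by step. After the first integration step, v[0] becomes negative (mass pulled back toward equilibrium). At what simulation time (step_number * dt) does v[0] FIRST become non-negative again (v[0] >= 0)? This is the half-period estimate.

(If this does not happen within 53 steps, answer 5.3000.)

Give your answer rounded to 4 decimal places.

Answer: 2.8000

Derivation:
Step 0: x=[5.6000] v=[0.0000]
Step 1: x=[5.5547] v=[-0.4533]
Step 2: x=[5.4646] v=[-0.9006]
Step 3: x=[5.3310] v=[-1.3359]
Step 4: x=[5.1557] v=[-1.7534]
Step 5: x=[4.9410] v=[-2.1475]
Step 6: x=[4.6897] v=[-2.5130]
Step 7: x=[4.4052] v=[-2.8450]
Step 8: x=[4.0913] v=[-3.1390]
Step 9: x=[3.7522] v=[-3.3912]
Step 10: x=[3.3924] v=[-3.5982]
Step 11: x=[3.0167] v=[-3.7572]
Step 12: x=[2.6301] v=[-3.8661]
Step 13: x=[2.2378] v=[-3.9235]
Step 14: x=[1.8450] v=[-3.9285]
Step 15: x=[1.4569] v=[-3.8812]
Step 16: x=[1.0787] v=[-3.7821]
Step 17: x=[0.7154] v=[-3.6326]
Step 18: x=[0.3719] v=[-3.4347]
Step 19: x=[0.0528] v=[-3.1910]
Step 20: x=[-0.2377] v=[-2.9047]
Step 21: x=[-0.4957] v=[-2.5797]
Step 22: x=[-0.7177] v=[-2.2203]
Step 23: x=[-0.9008] v=[-1.8313]
Step 24: x=[-1.0426] v=[-1.4179]
Step 25: x=[-1.1412] v=[-0.9856]
Step 26: x=[-1.1952] v=[-0.5401]
Step 27: x=[-1.2039] v=[-0.0874]
Step 28: x=[-1.1673] v=[0.3665]
First v>=0 after going negative at step 28, time=2.8000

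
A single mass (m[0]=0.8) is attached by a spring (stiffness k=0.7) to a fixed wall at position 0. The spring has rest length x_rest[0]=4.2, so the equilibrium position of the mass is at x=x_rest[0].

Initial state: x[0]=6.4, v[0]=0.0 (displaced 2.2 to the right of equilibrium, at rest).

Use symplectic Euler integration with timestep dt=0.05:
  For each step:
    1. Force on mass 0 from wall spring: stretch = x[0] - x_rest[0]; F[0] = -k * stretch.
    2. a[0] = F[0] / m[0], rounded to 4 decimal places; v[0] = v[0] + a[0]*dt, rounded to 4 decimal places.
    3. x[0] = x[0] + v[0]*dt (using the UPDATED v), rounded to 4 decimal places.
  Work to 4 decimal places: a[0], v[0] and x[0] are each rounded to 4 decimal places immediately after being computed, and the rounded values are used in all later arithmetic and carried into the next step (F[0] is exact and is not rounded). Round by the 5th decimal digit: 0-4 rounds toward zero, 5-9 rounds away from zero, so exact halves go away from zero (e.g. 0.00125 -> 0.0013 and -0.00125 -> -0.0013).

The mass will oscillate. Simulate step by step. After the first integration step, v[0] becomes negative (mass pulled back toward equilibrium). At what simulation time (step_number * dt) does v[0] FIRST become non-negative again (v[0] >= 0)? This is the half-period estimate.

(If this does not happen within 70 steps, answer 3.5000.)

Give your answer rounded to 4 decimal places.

Step 0: x=[6.4000] v=[0.0000]
Step 1: x=[6.3952] v=[-0.0963]
Step 2: x=[6.3856] v=[-0.1923]
Step 3: x=[6.3712] v=[-0.2879]
Step 4: x=[6.3521] v=[-0.3829]
Step 5: x=[6.3282] v=[-0.4771]
Step 6: x=[6.2997] v=[-0.5702]
Step 7: x=[6.2666] v=[-0.6621]
Step 8: x=[6.2290] v=[-0.7525]
Step 9: x=[6.1869] v=[-0.8413]
Step 10: x=[6.1405] v=[-0.9282]
Step 11: x=[6.0898] v=[-1.0131]
Step 12: x=[6.0350] v=[-1.0958]
Step 13: x=[5.9762] v=[-1.1761]
Step 14: x=[5.9135] v=[-1.2538]
Step 15: x=[5.8471] v=[-1.3288]
Step 16: x=[5.7771] v=[-1.4009]
Step 17: x=[5.7036] v=[-1.4699]
Step 18: x=[5.6268] v=[-1.5357]
Step 19: x=[5.5469] v=[-1.5981]
Step 20: x=[5.4641] v=[-1.6570]
Step 21: x=[5.3785] v=[-1.7123]
Step 22: x=[5.2903] v=[-1.7639]
Step 23: x=[5.1997] v=[-1.8116]
Step 24: x=[5.1069] v=[-1.8553]
Step 25: x=[5.0122] v=[-1.8950]
Step 26: x=[4.9157] v=[-1.9305]
Step 27: x=[4.8176] v=[-1.9618]
Step 28: x=[4.7182] v=[-1.9888]
Step 29: x=[4.6176] v=[-2.0115]
Step 30: x=[4.5161] v=[-2.0298]
Step 31: x=[4.4139] v=[-2.0436]
Step 32: x=[4.3113] v=[-2.0530]
Step 33: x=[4.2084] v=[-2.0579]
Step 34: x=[4.1055] v=[-2.0583]
Step 35: x=[4.0028] v=[-2.0542]
Step 36: x=[3.9005] v=[-2.0456]
Step 37: x=[3.7989] v=[-2.0325]
Step 38: x=[3.6982] v=[-2.0150]
Step 39: x=[3.5986] v=[-1.9930]
Step 40: x=[3.5003] v=[-1.9667]
Step 41: x=[3.4035] v=[-1.9361]
Step 42: x=[3.3084] v=[-1.9013]
Step 43: x=[3.2153] v=[-1.8623]
Step 44: x=[3.1243] v=[-1.8192]
Step 45: x=[3.0357] v=[-1.7721]
Step 46: x=[2.9496] v=[-1.7212]
Step 47: x=[2.8663] v=[-1.6665]
Step 48: x=[2.7859] v=[-1.6082]
Step 49: x=[2.7086] v=[-1.5463]
Step 50: x=[2.6345] v=[-1.4811]
Step 51: x=[2.5639] v=[-1.4126]
Step 52: x=[2.4969] v=[-1.3410]
Step 53: x=[2.4336] v=[-1.2665]
Step 54: x=[2.3741] v=[-1.1892]
Step 55: x=[2.3186] v=[-1.1093]
Step 56: x=[2.2673] v=[-1.0270]
Step 57: x=[2.2202] v=[-0.9424]
Step 58: x=[2.1774] v=[-0.8558]
Step 59: x=[2.1390] v=[-0.7673]
Step 60: x=[2.1051] v=[-0.6771]
Step 61: x=[2.0758] v=[-0.5855]
Step 62: x=[2.0512] v=[-0.4926]
Step 63: x=[2.0313] v=[-0.3986]
Step 64: x=[2.0161] v=[-0.3037]
Step 65: x=[2.0057] v=[-0.2082]
Step 66: x=[2.0001] v=[-0.1122]
Step 67: x=[1.9993] v=[-0.0160]
Step 68: x=[2.0033] v=[0.0803]
First v>=0 after going negative at step 68, time=3.4000

Answer: 3.4000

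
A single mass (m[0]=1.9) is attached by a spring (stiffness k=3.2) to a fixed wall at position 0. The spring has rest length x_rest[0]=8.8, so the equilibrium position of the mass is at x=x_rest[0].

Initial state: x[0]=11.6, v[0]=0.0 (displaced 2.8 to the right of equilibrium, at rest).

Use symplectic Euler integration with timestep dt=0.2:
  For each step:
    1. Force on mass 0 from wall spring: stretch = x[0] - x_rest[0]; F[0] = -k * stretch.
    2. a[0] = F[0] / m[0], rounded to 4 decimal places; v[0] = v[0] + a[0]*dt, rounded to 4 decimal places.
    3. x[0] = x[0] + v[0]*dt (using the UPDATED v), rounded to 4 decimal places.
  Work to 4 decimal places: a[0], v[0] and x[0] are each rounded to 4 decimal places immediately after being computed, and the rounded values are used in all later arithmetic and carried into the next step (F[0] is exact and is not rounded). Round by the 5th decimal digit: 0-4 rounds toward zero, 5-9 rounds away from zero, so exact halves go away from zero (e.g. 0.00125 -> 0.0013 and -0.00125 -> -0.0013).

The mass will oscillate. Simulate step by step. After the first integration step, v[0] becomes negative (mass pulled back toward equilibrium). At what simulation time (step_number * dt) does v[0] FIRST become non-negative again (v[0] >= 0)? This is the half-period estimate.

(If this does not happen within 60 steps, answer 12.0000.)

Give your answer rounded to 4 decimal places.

Answer: 2.6000

Derivation:
Step 0: x=[11.6000] v=[0.0000]
Step 1: x=[11.4114] v=[-0.9432]
Step 2: x=[11.0468] v=[-1.8228]
Step 3: x=[10.5309] v=[-2.5796]
Step 4: x=[9.8984] v=[-3.1626]
Step 5: x=[9.1919] v=[-3.5326]
Step 6: x=[8.4590] v=[-3.6646]
Step 7: x=[7.7491] v=[-3.5497]
Step 8: x=[7.1100] v=[-3.1957]
Step 9: x=[6.5847] v=[-2.6264]
Step 10: x=[6.2087] v=[-1.8802]
Step 11: x=[6.0072] v=[-1.0073]
Step 12: x=[5.9939] v=[-0.0666]
Step 13: x=[6.1696] v=[0.8786]
First v>=0 after going negative at step 13, time=2.6000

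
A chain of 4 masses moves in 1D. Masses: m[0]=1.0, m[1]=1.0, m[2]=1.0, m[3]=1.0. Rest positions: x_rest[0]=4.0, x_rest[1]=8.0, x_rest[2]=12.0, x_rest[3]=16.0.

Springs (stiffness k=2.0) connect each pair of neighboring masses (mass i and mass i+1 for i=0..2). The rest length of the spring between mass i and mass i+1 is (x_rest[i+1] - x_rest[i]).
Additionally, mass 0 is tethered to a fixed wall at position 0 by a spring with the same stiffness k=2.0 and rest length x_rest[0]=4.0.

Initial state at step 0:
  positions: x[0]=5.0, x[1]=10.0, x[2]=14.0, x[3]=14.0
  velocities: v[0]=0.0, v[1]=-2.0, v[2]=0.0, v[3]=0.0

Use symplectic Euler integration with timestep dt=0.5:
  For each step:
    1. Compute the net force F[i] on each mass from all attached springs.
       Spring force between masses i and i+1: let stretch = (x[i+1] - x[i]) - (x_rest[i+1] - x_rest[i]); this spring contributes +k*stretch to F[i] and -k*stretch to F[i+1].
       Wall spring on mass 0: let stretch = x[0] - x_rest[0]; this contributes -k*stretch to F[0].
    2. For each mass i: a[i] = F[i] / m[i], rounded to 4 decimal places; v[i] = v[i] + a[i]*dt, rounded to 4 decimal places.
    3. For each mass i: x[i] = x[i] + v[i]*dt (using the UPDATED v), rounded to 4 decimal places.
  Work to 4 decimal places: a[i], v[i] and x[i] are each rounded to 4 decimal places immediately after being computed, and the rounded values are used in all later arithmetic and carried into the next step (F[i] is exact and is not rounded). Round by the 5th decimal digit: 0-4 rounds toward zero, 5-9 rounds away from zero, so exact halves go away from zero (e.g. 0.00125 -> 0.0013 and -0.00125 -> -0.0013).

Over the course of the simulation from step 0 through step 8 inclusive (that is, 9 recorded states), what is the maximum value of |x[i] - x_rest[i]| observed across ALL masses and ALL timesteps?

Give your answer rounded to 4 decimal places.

Answer: 3.1016

Derivation:
Step 0: x=[5.0000 10.0000 14.0000 14.0000] v=[0.0000 -2.0000 0.0000 0.0000]
Step 1: x=[5.0000 8.5000 12.0000 16.0000] v=[0.0000 -3.0000 -4.0000 4.0000]
Step 2: x=[4.2500 7.0000 10.2500 18.0000] v=[-1.5000 -3.0000 -3.5000 4.0000]
Step 3: x=[2.7500 5.7500 10.7500 18.1250] v=[-3.0000 -2.5000 1.0000 0.2500]
Step 4: x=[1.3750 5.5000 12.4375 16.5625] v=[-2.7500 -0.5000 3.3750 -3.1250]
Step 5: x=[1.3750 6.6563 12.7188 14.9375] v=[0.0000 2.3125 0.5625 -3.2500]
Step 6: x=[3.3282 8.2032 11.0782 14.2032] v=[3.9063 3.0937 -3.2813 -1.4687]
Step 7: x=[6.0548 8.7501 9.5626 13.9064] v=[5.4531 1.0937 -3.0313 -0.5937]
Step 8: x=[7.1016 8.3556 9.8126 13.4377] v=[2.0936 -0.7891 0.5000 -0.9375]
Max displacement = 3.1016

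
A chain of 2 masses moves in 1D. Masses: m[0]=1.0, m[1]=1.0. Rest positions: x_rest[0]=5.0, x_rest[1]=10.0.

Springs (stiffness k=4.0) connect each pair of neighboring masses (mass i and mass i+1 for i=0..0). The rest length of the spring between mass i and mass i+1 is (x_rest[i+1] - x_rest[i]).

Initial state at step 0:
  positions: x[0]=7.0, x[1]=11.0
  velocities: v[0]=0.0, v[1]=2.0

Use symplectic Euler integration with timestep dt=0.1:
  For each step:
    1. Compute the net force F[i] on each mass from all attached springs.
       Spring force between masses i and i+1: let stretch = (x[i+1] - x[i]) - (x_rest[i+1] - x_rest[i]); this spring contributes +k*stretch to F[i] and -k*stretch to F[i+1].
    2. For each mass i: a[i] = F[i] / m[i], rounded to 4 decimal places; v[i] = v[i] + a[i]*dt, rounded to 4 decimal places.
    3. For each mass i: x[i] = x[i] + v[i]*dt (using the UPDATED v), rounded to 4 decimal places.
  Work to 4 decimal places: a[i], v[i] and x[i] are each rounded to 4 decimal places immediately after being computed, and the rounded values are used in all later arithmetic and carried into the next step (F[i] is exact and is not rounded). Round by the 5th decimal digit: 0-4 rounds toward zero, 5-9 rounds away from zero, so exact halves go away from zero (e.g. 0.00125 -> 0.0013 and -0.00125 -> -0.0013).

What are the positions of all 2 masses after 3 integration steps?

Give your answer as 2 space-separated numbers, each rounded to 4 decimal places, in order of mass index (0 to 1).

Answer: 6.8071 11.7929

Derivation:
Step 0: x=[7.0000 11.0000] v=[0.0000 2.0000]
Step 1: x=[6.9600 11.2400] v=[-0.4000 2.4000]
Step 2: x=[6.8912 11.5088] v=[-0.6880 2.6880]
Step 3: x=[6.8071 11.7929] v=[-0.8410 2.8410]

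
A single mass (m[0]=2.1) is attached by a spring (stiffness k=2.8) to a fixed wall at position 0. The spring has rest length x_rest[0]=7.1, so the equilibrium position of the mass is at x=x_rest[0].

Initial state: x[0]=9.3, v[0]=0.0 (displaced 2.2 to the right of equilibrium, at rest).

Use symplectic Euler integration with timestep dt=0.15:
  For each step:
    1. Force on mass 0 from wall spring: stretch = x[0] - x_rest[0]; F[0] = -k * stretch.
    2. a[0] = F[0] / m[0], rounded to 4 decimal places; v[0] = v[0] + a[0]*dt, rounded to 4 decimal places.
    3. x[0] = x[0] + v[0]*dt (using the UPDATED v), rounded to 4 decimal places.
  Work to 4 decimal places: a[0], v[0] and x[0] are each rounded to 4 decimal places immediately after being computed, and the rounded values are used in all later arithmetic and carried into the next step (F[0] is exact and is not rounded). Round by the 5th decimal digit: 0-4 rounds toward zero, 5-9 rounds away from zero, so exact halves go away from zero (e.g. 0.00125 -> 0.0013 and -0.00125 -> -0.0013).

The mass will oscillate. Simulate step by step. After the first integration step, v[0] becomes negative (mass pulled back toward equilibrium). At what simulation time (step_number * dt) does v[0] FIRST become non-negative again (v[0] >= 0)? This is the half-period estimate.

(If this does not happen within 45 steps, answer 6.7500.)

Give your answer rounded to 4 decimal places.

Answer: 2.8500

Derivation:
Step 0: x=[9.3000] v=[0.0000]
Step 1: x=[9.2340] v=[-0.4400]
Step 2: x=[9.1040] v=[-0.8668]
Step 3: x=[8.9139] v=[-1.2676]
Step 4: x=[8.6693] v=[-1.6304]
Step 5: x=[8.3777] v=[-1.9443]
Step 6: x=[8.0477] v=[-2.1998]
Step 7: x=[7.6893] v=[-2.3893]
Step 8: x=[7.3132] v=[-2.5072]
Step 9: x=[6.9307] v=[-2.5498]
Step 10: x=[6.5533] v=[-2.5159]
Step 11: x=[6.1923] v=[-2.4066]
Step 12: x=[5.8585] v=[-2.2251]
Step 13: x=[5.5620] v=[-1.9768]
Step 14: x=[5.3116] v=[-1.6692]
Step 15: x=[5.1149] v=[-1.3115]
Step 16: x=[4.9777] v=[-0.9145]
Step 17: x=[4.9042] v=[-0.4900]
Step 18: x=[4.8966] v=[-0.0508]
Step 19: x=[4.9551] v=[0.3899]
First v>=0 after going negative at step 19, time=2.8500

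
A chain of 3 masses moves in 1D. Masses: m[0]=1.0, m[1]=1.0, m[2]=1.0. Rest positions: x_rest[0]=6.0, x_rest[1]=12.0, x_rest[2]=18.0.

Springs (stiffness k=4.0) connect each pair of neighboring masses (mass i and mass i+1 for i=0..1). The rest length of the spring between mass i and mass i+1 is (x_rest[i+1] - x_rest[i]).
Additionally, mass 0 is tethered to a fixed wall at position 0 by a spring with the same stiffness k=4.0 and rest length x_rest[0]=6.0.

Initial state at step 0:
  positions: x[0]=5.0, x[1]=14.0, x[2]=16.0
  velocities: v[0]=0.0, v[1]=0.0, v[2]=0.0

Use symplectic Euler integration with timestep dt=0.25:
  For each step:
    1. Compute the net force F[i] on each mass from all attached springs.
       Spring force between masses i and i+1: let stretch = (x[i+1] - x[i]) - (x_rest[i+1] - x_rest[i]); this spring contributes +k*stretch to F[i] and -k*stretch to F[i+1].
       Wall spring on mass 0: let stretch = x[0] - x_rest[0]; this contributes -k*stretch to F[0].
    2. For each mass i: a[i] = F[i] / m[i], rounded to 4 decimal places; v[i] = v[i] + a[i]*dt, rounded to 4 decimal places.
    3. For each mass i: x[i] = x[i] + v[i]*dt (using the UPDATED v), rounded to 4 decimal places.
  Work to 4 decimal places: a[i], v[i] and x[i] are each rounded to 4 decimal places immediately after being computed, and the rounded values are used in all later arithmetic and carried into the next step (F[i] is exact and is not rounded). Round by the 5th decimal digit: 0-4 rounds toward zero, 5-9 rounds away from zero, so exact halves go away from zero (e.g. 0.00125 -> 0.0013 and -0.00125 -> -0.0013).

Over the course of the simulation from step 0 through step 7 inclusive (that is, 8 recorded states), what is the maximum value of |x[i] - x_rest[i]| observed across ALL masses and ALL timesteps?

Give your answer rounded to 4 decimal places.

Answer: 2.7187

Derivation:
Step 0: x=[5.0000 14.0000 16.0000] v=[0.0000 0.0000 0.0000]
Step 1: x=[6.0000 12.2500 17.0000] v=[4.0000 -7.0000 4.0000]
Step 2: x=[7.0625 10.1250 18.3125] v=[4.2500 -8.5000 5.2500]
Step 3: x=[7.1250 9.2813 19.0781] v=[0.2500 -3.3750 3.0625]
Step 4: x=[5.9453 10.3477 18.8945] v=[-4.7187 4.2655 -0.7343]
Step 5: x=[4.3799 12.4502 18.0742] v=[-6.2616 8.4099 -3.2811]
Step 6: x=[3.7371 13.9411 17.3479] v=[-2.5712 5.9636 -2.9051]
Step 7: x=[4.7110 13.7327 17.2699] v=[3.8957 -0.8336 -0.3119]
Max displacement = 2.7187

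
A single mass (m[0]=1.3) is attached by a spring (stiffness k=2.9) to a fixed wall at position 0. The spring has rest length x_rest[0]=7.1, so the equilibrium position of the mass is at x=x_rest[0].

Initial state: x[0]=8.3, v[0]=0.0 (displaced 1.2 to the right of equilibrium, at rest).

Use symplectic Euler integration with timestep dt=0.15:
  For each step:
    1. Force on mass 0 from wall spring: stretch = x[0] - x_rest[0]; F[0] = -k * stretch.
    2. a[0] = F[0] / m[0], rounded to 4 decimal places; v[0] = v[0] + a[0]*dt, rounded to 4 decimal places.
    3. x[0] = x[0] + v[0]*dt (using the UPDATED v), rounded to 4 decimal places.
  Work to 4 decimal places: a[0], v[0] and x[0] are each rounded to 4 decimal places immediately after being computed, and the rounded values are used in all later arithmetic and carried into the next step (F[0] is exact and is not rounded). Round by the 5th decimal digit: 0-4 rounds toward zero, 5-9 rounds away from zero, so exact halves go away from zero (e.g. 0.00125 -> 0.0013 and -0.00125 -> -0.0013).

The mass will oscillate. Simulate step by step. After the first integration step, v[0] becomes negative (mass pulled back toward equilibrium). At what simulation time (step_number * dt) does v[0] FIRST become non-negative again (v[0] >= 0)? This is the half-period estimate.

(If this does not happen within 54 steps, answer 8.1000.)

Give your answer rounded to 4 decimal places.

Answer: 2.1000

Derivation:
Step 0: x=[8.3000] v=[0.0000]
Step 1: x=[8.2398] v=[-0.4015]
Step 2: x=[8.1224] v=[-0.7829]
Step 3: x=[7.9537] v=[-1.1250]
Step 4: x=[7.7421] v=[-1.4107]
Step 5: x=[7.4983] v=[-1.6256]
Step 6: x=[7.2345] v=[-1.7589]
Step 7: x=[6.9639] v=[-1.8039]
Step 8: x=[6.7001] v=[-1.7584]
Step 9: x=[6.4564] v=[-1.6246]
Step 10: x=[6.2450] v=[-1.4092]
Step 11: x=[6.0765] v=[-1.1231]
Step 12: x=[5.9594] v=[-0.7806]
Step 13: x=[5.8996] v=[-0.3989]
Step 14: x=[5.9000] v=[0.0028]
First v>=0 after going negative at step 14, time=2.1000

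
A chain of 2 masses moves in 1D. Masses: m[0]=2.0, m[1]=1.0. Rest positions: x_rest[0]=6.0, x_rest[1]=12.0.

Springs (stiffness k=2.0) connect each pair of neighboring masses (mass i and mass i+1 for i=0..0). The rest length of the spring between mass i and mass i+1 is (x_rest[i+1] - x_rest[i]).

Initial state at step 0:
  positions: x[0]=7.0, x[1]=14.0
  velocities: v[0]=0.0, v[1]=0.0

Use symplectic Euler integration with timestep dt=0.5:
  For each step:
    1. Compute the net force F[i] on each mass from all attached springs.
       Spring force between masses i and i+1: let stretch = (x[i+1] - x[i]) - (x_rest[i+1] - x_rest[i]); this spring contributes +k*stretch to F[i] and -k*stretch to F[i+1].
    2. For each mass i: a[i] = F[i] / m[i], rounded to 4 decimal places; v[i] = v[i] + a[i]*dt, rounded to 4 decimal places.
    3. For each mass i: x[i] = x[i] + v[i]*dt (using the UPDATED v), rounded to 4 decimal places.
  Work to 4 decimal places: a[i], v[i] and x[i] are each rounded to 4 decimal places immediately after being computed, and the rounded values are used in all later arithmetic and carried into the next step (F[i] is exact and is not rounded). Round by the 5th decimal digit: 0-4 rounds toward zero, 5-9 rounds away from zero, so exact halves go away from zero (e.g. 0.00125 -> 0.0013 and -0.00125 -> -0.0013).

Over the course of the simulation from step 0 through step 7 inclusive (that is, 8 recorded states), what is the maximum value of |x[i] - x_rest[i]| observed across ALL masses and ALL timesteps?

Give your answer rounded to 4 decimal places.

Answer: 2.0045

Derivation:
Step 0: x=[7.0000 14.0000] v=[0.0000 0.0000]
Step 1: x=[7.2500 13.5000] v=[0.5000 -1.0000]
Step 2: x=[7.5625 12.8750] v=[0.6250 -1.2500]
Step 3: x=[7.7032 12.5938] v=[0.2813 -0.5625]
Step 4: x=[7.5665 12.8673] v=[-0.2734 0.5469]
Step 5: x=[7.2550 13.4904] v=[-0.6230 1.2461]
Step 6: x=[7.0024 13.9958] v=[-0.5053 1.0107]
Step 7: x=[6.9981 14.0045] v=[-0.0086 0.0173]
Max displacement = 2.0045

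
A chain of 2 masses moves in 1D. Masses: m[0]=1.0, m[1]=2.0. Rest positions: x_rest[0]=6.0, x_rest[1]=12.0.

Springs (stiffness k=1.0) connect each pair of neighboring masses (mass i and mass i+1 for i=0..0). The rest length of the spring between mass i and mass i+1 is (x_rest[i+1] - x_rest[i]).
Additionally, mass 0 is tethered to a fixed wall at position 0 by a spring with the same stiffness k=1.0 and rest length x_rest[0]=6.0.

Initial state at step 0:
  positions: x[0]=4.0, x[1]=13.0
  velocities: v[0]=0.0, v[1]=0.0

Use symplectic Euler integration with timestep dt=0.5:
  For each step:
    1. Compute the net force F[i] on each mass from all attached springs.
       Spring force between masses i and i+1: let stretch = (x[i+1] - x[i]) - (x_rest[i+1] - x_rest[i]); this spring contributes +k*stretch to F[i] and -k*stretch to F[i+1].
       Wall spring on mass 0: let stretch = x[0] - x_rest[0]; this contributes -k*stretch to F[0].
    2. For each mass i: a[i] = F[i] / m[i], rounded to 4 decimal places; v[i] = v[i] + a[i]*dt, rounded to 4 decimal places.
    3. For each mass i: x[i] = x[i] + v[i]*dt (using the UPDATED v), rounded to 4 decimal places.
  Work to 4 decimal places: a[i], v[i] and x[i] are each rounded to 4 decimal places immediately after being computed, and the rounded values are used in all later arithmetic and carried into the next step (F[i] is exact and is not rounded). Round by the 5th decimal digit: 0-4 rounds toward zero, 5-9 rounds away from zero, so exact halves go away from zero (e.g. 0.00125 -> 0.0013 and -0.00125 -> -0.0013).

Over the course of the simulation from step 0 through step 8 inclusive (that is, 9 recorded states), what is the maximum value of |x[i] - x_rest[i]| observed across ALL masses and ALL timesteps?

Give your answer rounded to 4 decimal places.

Step 0: x=[4.0000 13.0000] v=[0.0000 0.0000]
Step 1: x=[5.2500 12.6250] v=[2.5000 -0.7500]
Step 2: x=[7.0313 12.0781] v=[3.5625 -1.0938]
Step 3: x=[8.3165 11.6504] v=[2.5703 -0.8555]
Step 4: x=[8.3560 11.5559] v=[0.0790 -0.1890]
Step 5: x=[7.1065 11.8115] v=[-2.4991 0.5111]
Step 6: x=[5.2566 12.2290] v=[-3.6999 0.8349]
Step 7: x=[3.8356 12.5249] v=[-2.8420 0.5918]
Step 8: x=[3.6280 12.4846] v=[-0.4152 -0.0806]
Max displacement = 2.3720

Answer: 2.3720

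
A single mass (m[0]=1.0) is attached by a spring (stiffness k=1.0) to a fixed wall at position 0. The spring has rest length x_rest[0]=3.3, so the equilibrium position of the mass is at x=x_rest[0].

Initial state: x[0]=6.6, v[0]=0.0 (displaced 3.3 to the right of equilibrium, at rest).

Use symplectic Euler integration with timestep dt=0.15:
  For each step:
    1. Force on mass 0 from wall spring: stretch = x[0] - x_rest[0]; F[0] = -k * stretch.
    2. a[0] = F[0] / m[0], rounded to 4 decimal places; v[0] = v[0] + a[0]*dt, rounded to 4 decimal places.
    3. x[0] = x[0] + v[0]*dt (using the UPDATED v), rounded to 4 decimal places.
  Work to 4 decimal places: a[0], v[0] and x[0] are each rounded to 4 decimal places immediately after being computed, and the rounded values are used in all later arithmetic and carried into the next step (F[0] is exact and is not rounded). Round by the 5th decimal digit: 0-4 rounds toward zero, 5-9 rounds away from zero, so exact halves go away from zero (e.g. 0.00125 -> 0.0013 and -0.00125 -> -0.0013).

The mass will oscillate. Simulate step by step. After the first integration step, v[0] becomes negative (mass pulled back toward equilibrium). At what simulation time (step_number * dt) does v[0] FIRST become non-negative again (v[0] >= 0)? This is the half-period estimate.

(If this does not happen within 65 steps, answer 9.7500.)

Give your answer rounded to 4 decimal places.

Answer: 3.1500

Derivation:
Step 0: x=[6.6000] v=[0.0000]
Step 1: x=[6.5258] v=[-0.4950]
Step 2: x=[6.3790] v=[-0.9789]
Step 3: x=[6.1629] v=[-1.4408]
Step 4: x=[5.8824] v=[-1.8702]
Step 5: x=[5.5438] v=[-2.2576]
Step 6: x=[5.1547] v=[-2.5942]
Step 7: x=[4.7238] v=[-2.8724]
Step 8: x=[4.2609] v=[-3.0860]
Step 9: x=[3.7764] v=[-3.2301]
Step 10: x=[3.2812] v=[-3.3016]
Step 11: x=[2.7864] v=[-3.2988]
Step 12: x=[2.3031] v=[-3.2218]
Step 13: x=[1.8423] v=[-3.0723]
Step 14: x=[1.4143] v=[-2.8536]
Step 15: x=[1.0287] v=[-2.5707]
Step 16: x=[0.6942] v=[-2.2300]
Step 17: x=[0.4183] v=[-1.8391]
Step 18: x=[0.2073] v=[-1.4068]
Step 19: x=[0.0659] v=[-0.9429]
Step 20: x=[-0.0028] v=[-0.4578]
Step 21: x=[0.0028] v=[0.0376]
First v>=0 after going negative at step 21, time=3.1500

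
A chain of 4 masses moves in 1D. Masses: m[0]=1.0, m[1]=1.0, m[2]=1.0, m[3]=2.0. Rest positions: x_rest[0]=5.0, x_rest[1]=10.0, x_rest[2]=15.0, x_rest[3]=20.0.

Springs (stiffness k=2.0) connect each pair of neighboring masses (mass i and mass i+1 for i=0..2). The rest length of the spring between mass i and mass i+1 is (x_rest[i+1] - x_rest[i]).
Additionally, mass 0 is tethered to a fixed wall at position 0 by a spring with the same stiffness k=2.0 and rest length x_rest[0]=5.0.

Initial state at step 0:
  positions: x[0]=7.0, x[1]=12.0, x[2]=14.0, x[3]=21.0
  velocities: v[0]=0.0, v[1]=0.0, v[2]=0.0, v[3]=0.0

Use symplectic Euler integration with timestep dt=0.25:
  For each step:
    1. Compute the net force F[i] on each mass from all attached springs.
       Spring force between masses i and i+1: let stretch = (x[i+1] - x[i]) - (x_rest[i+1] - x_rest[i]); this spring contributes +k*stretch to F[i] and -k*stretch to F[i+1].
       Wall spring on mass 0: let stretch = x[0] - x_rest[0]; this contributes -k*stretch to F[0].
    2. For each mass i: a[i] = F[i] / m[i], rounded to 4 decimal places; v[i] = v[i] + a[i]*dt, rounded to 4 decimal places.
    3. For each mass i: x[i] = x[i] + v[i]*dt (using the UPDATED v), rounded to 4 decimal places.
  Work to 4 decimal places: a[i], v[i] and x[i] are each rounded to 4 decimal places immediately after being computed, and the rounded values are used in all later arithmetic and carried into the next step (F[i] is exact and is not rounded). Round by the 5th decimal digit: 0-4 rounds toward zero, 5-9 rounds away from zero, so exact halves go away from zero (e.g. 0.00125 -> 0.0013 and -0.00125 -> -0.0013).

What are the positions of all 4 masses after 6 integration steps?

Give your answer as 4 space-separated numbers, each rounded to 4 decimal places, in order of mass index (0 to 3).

Answer: 3.5617 9.9570 17.1826 20.5049

Derivation:
Step 0: x=[7.0000 12.0000 14.0000 21.0000] v=[0.0000 0.0000 0.0000 0.0000]
Step 1: x=[6.7500 11.6250 14.6250 20.8750] v=[-1.0000 -1.5000 2.5000 -0.5000]
Step 2: x=[6.2656 11.0156 15.6563 20.6719] v=[-1.9375 -2.4375 4.1250 -0.8125]
Step 3: x=[5.5918 10.3926 16.7344 20.4678] v=[-2.6953 -2.4922 4.3125 -0.8164]
Step 4: x=[4.8191 9.9622 17.4865 20.3429] v=[-3.0908 -1.7217 3.0083 -0.4998]
Step 5: x=[4.0869 9.8294 17.6551 20.3519] v=[-2.9288 -0.5311 0.6744 0.0361]
Step 6: x=[3.5617 9.9570 17.1826 20.5049] v=[-2.1010 0.5105 -1.8901 0.6119]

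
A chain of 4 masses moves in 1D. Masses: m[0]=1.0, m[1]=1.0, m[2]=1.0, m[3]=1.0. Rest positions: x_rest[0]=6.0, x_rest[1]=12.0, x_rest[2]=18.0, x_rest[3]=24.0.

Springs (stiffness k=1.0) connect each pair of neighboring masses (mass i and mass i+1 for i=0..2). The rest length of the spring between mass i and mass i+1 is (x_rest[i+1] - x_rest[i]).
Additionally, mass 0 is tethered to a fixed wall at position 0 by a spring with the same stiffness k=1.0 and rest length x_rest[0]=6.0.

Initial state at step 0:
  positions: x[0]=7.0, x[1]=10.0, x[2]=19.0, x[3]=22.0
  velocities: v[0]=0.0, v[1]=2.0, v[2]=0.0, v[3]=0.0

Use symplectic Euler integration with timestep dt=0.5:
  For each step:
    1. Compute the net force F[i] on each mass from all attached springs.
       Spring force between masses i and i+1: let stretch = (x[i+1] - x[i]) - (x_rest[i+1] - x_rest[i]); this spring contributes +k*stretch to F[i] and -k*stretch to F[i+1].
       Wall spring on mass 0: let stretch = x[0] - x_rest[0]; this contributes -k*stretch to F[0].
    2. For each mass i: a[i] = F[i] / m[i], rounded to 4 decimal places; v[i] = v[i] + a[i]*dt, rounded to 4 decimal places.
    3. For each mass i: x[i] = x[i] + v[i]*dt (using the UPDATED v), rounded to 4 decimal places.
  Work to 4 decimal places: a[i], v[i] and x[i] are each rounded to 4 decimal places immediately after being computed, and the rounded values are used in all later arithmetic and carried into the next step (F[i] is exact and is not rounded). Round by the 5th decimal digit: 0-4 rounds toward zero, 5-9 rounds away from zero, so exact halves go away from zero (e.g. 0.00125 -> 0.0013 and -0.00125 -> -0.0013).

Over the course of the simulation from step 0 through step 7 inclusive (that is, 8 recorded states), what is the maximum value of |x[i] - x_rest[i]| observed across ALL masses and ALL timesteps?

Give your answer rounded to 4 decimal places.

Step 0: x=[7.0000 10.0000 19.0000 22.0000] v=[0.0000 2.0000 0.0000 0.0000]
Step 1: x=[6.0000 12.5000 17.5000 22.7500] v=[-2.0000 5.0000 -3.0000 1.5000]
Step 2: x=[5.1250 14.6250 16.0625 23.6875] v=[-1.7500 4.2500 -2.8750 1.8750]
Step 3: x=[5.3438 14.7344 16.1719 24.2188] v=[0.4375 0.2188 0.2188 1.0625]
Step 4: x=[6.5743 12.8555 17.9337 24.2384] v=[2.4609 -3.7578 3.5235 0.0391]
Step 5: x=[7.7315 10.6759 20.0021 24.1818] v=[2.3144 -4.3593 4.1368 -0.1133]
Step 6: x=[7.6919 10.0917 20.7839 24.5803] v=[-0.0792 -1.1684 1.5636 0.7969]
Step 7: x=[6.3293 11.5806 19.8418 25.5297] v=[-2.7253 2.9778 -1.8843 1.8987]
Max displacement = 2.7839

Answer: 2.7839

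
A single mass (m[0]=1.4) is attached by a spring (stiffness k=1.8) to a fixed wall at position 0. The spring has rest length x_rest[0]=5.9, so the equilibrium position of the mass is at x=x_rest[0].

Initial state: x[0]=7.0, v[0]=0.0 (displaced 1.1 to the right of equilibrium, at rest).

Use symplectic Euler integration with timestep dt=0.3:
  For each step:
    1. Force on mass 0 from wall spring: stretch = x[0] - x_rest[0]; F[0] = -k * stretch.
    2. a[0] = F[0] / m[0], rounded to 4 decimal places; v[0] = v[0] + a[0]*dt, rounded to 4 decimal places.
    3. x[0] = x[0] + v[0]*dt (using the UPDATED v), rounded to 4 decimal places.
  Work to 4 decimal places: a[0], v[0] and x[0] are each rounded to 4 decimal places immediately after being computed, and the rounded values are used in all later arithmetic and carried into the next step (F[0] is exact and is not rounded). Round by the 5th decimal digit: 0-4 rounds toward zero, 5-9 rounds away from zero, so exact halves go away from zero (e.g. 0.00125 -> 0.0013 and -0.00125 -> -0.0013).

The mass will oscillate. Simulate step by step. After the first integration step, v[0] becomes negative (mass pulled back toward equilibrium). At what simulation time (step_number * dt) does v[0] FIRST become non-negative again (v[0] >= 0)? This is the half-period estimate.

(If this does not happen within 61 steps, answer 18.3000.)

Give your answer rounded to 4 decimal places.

Answer: 3.0000

Derivation:
Step 0: x=[7.0000] v=[0.0000]
Step 1: x=[6.8727] v=[-0.4243]
Step 2: x=[6.6329] v=[-0.7995]
Step 3: x=[6.3082] v=[-1.0822]
Step 4: x=[5.9363] v=[-1.2396]
Step 5: x=[5.5602] v=[-1.2536]
Step 6: x=[5.2235] v=[-1.1225]
Step 7: x=[4.9650] v=[-0.8616]
Step 8: x=[4.8147] v=[-0.5010]
Step 9: x=[4.7900] v=[-0.0824]
Step 10: x=[4.8937] v=[0.3457]
First v>=0 after going negative at step 10, time=3.0000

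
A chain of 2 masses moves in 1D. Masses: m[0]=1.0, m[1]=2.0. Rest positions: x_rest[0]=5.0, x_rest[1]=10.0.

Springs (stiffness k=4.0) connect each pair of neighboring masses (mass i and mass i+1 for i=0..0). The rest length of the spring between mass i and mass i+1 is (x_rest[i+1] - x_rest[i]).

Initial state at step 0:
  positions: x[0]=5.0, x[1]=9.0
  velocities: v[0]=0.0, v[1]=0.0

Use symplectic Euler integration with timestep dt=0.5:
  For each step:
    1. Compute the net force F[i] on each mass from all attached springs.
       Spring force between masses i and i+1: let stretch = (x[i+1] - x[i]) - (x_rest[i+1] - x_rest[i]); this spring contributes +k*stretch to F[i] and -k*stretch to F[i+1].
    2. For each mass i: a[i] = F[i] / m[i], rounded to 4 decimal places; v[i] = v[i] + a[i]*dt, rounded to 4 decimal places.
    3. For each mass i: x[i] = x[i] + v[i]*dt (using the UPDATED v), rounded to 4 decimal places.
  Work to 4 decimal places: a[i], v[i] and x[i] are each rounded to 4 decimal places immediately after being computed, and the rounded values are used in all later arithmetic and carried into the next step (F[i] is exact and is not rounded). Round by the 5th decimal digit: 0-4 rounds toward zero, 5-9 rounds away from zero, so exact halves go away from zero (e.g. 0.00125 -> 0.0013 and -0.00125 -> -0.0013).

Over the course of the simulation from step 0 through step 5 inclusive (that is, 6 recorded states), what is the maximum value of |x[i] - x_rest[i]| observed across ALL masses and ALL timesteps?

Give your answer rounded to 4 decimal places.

Step 0: x=[5.0000 9.0000] v=[0.0000 0.0000]
Step 1: x=[4.0000 9.5000] v=[-2.0000 1.0000]
Step 2: x=[3.5000 9.7500] v=[-1.0000 0.5000]
Step 3: x=[4.2500 9.3750] v=[1.5000 -0.7500]
Step 4: x=[5.1250 8.9375] v=[1.7500 -0.8750]
Step 5: x=[4.8125 9.0938] v=[-0.6250 0.3125]
Max displacement = 1.5000

Answer: 1.5000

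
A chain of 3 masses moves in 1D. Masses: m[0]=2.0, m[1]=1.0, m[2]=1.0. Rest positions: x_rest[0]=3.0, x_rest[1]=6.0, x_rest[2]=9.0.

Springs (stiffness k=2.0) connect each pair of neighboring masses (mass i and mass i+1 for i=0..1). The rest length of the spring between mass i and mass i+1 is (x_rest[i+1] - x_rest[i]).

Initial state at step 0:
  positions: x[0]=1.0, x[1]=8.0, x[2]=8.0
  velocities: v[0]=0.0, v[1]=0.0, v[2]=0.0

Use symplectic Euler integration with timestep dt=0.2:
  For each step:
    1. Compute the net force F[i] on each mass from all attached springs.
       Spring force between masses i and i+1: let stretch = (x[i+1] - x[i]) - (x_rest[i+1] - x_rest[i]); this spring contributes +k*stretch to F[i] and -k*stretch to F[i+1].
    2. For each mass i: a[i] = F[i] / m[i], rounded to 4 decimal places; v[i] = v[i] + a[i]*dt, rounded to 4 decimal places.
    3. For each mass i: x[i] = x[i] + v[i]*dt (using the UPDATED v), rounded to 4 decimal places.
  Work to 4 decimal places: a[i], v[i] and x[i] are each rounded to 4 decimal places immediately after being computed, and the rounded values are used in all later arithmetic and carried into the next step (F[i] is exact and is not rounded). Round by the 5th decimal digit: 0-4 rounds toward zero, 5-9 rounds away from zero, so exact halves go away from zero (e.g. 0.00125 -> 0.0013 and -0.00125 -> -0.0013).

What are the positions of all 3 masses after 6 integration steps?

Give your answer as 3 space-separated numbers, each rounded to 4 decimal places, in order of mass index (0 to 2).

Step 0: x=[1.0000 8.0000 8.0000] v=[0.0000 0.0000 0.0000]
Step 1: x=[1.1600 7.4400 8.2400] v=[0.8000 -2.8000 1.2000]
Step 2: x=[1.4512 6.4416 8.6560] v=[1.4560 -4.9920 2.0800]
Step 3: x=[1.8220 5.2211 9.1348] v=[1.8541 -6.1024 2.3942]
Step 4: x=[2.2088 4.0418 9.5405] v=[1.9339 -5.8966 2.0287]
Step 5: x=[2.5489 3.1557 9.7463] v=[1.7005 -4.4303 1.0292]
Step 6: x=[2.7933 2.7483 9.6649] v=[1.2219 -2.0368 -0.4070]

Answer: 2.7933 2.7483 9.6649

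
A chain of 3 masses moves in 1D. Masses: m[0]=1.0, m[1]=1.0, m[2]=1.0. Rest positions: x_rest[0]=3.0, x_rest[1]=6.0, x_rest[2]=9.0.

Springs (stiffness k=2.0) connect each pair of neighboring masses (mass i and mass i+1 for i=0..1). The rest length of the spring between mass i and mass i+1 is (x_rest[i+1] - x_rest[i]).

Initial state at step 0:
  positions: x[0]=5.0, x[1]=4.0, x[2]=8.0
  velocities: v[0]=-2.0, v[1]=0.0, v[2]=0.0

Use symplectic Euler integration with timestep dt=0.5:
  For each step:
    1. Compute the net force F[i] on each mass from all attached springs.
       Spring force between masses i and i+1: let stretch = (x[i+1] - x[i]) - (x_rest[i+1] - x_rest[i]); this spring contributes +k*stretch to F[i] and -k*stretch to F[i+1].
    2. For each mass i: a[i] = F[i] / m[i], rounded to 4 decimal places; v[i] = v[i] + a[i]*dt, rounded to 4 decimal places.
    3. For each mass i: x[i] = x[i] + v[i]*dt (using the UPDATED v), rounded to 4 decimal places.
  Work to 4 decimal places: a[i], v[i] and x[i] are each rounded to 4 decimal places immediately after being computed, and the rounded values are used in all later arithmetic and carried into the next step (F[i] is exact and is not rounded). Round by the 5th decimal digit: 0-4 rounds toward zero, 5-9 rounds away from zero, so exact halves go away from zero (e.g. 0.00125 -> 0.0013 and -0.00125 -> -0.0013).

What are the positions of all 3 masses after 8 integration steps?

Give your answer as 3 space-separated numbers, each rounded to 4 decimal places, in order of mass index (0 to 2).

Step 0: x=[5.0000 4.0000 8.0000] v=[-2.0000 0.0000 0.0000]
Step 1: x=[2.0000 6.5000 7.5000] v=[-6.0000 5.0000 -1.0000]
Step 2: x=[-0.2500 7.2500 8.0000] v=[-4.5000 1.5000 1.0000]
Step 3: x=[-0.2500 4.6250 9.6250] v=[0.0000 -5.2500 3.2500]
Step 4: x=[0.6875 2.0625 10.2500] v=[1.8750 -5.1250 1.2500]
Step 5: x=[0.8125 2.9063 8.2813] v=[0.2500 1.6875 -3.9375]
Step 6: x=[0.4844 5.3907 5.1251] v=[-0.6562 4.9687 -6.3125]
Step 7: x=[1.1095 5.2891 3.6017] v=[1.2501 -0.2032 -3.0469]
Step 8: x=[2.3244 2.2540 4.4220] v=[2.4297 -6.0702 1.6405]

Answer: 2.3244 2.2540 4.4220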